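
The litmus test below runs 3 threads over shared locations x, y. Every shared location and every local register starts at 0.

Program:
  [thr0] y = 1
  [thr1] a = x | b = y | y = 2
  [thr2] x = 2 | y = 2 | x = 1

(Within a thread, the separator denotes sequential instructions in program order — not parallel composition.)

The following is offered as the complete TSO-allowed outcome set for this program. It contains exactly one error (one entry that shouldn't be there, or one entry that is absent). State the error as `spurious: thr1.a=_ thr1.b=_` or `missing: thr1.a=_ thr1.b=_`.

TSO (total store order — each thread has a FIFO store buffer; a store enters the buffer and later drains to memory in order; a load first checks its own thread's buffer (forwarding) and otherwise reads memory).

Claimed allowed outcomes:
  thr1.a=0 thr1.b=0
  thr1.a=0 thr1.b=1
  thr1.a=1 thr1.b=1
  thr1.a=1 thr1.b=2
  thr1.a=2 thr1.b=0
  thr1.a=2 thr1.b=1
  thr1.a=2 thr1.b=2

missing: thr1.a=0 thr1.b=2

outcome vector order: (thr1.a,thr1.b)
TSO: 8 outcomes — {00 01 02 11 12 20 21 22}
TSO∖claimed = {02}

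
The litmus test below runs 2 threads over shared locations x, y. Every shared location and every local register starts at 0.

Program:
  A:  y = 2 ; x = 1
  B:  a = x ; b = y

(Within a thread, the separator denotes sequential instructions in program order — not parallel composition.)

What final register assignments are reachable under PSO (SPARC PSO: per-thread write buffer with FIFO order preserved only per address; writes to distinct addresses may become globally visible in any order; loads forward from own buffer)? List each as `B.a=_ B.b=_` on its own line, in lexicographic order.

B.a=0 B.b=0
B.a=0 B.b=2
B.a=1 B.b=0
B.a=1 B.b=2

outcome vector order: (B.a,B.b)
|PSO outcomes| = 4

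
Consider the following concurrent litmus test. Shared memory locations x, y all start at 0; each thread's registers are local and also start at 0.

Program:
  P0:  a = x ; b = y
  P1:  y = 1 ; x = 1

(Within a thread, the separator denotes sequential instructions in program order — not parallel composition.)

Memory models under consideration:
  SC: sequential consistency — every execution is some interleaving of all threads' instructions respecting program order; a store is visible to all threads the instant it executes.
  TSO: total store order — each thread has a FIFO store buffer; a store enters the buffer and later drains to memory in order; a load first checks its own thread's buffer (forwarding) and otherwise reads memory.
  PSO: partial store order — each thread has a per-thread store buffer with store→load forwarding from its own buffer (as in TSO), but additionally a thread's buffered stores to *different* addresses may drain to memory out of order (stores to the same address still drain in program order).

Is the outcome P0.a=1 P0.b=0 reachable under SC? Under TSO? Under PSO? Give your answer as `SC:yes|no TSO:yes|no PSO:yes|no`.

outcome vector order: (P0.a,P0.b)
SC (3): 0/0; 0/1; 1/1
TSO (3): 0/0; 0/1; 1/1
PSO (4): 0/0; 0/1; 1/0; 1/1
target 1/0 ∈ {PSO}

SC:no TSO:no PSO:yes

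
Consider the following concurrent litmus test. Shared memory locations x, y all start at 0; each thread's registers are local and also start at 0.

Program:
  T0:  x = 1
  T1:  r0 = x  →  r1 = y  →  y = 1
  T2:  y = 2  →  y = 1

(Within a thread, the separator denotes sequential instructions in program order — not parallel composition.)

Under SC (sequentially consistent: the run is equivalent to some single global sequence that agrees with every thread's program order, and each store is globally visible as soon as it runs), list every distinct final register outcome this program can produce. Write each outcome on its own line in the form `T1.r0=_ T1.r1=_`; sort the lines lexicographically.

T1.r0=0 T1.r1=0
T1.r0=0 T1.r1=1
T1.r0=0 T1.r1=2
T1.r0=1 T1.r1=0
T1.r0=1 T1.r1=1
T1.r0=1 T1.r1=2

outcome vector order: (T1.r0,T1.r1)
|SC outcomes| = 6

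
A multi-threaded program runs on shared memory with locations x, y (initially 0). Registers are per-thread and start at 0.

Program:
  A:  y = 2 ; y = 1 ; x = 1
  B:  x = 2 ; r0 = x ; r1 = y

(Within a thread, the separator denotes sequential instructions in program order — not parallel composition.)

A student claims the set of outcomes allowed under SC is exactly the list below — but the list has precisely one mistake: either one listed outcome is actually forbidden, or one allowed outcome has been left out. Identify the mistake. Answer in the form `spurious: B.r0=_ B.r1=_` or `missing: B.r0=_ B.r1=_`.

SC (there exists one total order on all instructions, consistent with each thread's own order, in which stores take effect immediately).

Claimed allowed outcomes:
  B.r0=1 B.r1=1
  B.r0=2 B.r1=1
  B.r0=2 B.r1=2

missing: B.r0=2 B.r1=0

outcome vector order: (B.r0,B.r1)
SC: 4 outcomes — {(1,1), (2,0), (2,1), (2,2)}
SC∖claimed = {(2,0)}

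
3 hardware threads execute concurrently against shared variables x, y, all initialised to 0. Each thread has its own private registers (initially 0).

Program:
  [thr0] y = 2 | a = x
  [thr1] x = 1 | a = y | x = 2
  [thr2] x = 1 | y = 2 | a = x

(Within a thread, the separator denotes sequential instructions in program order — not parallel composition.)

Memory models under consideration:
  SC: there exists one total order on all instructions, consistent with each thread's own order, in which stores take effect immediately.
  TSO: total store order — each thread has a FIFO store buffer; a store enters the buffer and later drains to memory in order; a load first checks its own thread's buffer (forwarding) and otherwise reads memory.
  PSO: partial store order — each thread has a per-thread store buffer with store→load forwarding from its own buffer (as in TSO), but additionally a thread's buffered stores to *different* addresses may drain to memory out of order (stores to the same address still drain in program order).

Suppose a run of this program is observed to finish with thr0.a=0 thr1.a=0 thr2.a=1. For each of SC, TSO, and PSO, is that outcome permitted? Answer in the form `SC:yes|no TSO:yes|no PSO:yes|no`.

SC:no TSO:yes PSO:yes

outcome vector order: (thr0.a,thr1.a,thr2.a)
SC (10): 0/2/1, 0/2/2, 1/0/1, 1/0/2, 1/2/1, 1/2/2, 2/0/1, 2/0/2, 2/2/1, 2/2/2
TSO (12): 0/0/1, 0/0/2, 0/2/1, 0/2/2, 1/0/1, 1/0/2, 1/2/1, 1/2/2, 2/0/1, 2/0/2, 2/2/1, 2/2/2
PSO (12): 0/0/1, 0/0/2, 0/2/1, 0/2/2, 1/0/1, 1/0/2, 1/2/1, 1/2/2, 2/0/1, 2/0/2, 2/2/1, 2/2/2
target 0/0/1 ∈ {TSO,PSO}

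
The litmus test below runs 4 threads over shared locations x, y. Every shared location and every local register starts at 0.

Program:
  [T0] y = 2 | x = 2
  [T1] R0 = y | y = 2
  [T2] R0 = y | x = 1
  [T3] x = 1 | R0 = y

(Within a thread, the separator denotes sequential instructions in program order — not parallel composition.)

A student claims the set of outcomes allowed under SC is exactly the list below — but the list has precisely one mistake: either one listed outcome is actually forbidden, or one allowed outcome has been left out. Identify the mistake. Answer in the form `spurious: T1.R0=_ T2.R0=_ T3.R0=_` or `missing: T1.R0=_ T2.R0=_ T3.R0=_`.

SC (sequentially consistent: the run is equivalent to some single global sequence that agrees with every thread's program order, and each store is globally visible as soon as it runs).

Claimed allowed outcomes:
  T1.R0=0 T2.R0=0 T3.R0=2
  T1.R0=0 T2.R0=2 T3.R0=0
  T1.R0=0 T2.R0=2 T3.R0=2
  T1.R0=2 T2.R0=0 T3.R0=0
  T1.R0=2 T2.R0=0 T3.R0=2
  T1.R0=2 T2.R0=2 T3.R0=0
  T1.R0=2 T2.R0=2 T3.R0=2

missing: T1.R0=0 T2.R0=0 T3.R0=0

outcome vector order: (T1.R0,T2.R0,T3.R0)
SC (8): <0 0 0> <0 0 2> <0 2 0> <0 2 2> <2 0 0> <2 0 2> <2 2 0> <2 2 2>
SC∖claimed = {<0 0 0>}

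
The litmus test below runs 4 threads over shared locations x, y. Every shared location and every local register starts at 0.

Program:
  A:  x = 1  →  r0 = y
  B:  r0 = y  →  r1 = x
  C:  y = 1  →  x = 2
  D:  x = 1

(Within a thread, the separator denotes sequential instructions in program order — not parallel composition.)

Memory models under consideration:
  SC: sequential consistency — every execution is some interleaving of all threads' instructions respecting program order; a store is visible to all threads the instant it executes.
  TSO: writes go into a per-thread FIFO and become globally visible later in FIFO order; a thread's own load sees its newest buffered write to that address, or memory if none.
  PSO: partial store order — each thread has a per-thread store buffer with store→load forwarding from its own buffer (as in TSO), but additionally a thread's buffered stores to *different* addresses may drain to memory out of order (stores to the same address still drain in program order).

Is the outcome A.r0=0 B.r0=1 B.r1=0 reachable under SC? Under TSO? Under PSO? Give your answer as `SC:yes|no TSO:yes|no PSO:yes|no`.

outcome vector order: (A.r0,B.r0,B.r1)
[SC] allowed = {(0,0,0) (0,0,1) (0,0,2) (0,1,1) (0,1,2) (1,0,0) (1,0,1) (1,0,2) (1,1,0) (1,1,1) (1,1,2)}
[TSO] allowed = {(0,0,0) (0,0,1) (0,0,2) (0,1,0) (0,1,1) (0,1,2) (1,0,0) (1,0,1) (1,0,2) (1,1,0) (1,1,1) (1,1,2)}
[PSO] allowed = {(0,0,0) (0,0,1) (0,0,2) (0,1,0) (0,1,1) (0,1,2) (1,0,0) (1,0,1) (1,0,2) (1,1,0) (1,1,1) (1,1,2)}
target (0,1,0) ∈ {TSO,PSO}

SC:no TSO:yes PSO:yes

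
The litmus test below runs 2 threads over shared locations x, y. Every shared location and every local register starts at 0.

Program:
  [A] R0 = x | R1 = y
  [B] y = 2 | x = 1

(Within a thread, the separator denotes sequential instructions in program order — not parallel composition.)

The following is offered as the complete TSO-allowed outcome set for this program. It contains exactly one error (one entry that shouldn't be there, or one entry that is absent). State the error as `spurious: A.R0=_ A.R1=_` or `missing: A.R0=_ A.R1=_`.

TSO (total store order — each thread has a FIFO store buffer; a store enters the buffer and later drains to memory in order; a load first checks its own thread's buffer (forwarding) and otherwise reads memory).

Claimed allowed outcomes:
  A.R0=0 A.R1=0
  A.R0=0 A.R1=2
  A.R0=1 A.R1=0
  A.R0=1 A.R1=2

spurious: A.R0=1 A.R1=0

outcome vector order: (A.R0,A.R1)
[TSO] allowed = {(0,0) (0,2) (1,2)}
claimed∖TSO = {(1,0)}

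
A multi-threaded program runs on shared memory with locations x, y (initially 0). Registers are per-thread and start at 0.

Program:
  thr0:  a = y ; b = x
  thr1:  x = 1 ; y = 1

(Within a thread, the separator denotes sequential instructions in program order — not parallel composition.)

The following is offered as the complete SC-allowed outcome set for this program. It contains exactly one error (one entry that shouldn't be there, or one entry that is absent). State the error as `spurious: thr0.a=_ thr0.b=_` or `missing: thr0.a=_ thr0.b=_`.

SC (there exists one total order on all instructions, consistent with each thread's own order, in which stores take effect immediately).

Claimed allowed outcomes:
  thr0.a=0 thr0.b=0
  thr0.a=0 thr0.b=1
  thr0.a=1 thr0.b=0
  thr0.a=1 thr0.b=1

spurious: thr0.a=1 thr0.b=0

outcome vector order: (thr0.a,thr0.b)
SC (3): (0,0) (0,1) (1,1)
claimed∖SC = {(1,0)}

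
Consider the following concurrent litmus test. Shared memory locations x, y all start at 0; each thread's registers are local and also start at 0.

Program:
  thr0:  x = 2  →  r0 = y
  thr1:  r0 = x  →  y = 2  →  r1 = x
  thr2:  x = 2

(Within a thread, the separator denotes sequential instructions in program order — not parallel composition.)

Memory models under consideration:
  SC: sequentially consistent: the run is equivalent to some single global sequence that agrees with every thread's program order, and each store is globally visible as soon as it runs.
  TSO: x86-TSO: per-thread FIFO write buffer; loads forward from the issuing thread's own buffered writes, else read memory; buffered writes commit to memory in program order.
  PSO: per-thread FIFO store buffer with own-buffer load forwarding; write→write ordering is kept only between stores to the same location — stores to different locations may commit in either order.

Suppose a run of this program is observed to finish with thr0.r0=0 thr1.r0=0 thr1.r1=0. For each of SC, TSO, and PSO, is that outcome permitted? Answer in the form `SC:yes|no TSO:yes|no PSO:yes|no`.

outcome vector order: (thr0.r0,thr1.r0,thr1.r1)
SC: 5 outcomes — {(0,0,2); (0,2,2); (2,0,0); (2,0,2); (2,2,2)}
TSO: 6 outcomes — {(0,0,0); (0,0,2); (0,2,2); (2,0,0); (2,0,2); (2,2,2)}
PSO: 6 outcomes — {(0,0,0); (0,0,2); (0,2,2); (2,0,0); (2,0,2); (2,2,2)}
target (0,0,0) ∈ {TSO,PSO}

SC:no TSO:yes PSO:yes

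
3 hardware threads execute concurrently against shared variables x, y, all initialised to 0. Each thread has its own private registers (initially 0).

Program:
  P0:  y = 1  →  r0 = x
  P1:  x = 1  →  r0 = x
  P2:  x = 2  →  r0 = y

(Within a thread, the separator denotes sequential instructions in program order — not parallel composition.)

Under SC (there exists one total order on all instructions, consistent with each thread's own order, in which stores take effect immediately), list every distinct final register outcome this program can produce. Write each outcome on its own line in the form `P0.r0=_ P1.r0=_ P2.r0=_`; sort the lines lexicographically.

P0.r0=0 P1.r0=1 P2.r0=1
P0.r0=0 P1.r0=2 P2.r0=1
P0.r0=1 P1.r0=1 P2.r0=0
P0.r0=1 P1.r0=1 P2.r0=1
P0.r0=1 P1.r0=2 P2.r0=1
P0.r0=2 P1.r0=1 P2.r0=0
P0.r0=2 P1.r0=1 P2.r0=1
P0.r0=2 P1.r0=2 P2.r0=0
P0.r0=2 P1.r0=2 P2.r0=1

outcome vector order: (P0.r0,P1.r0,P2.r0)
|SC outcomes| = 9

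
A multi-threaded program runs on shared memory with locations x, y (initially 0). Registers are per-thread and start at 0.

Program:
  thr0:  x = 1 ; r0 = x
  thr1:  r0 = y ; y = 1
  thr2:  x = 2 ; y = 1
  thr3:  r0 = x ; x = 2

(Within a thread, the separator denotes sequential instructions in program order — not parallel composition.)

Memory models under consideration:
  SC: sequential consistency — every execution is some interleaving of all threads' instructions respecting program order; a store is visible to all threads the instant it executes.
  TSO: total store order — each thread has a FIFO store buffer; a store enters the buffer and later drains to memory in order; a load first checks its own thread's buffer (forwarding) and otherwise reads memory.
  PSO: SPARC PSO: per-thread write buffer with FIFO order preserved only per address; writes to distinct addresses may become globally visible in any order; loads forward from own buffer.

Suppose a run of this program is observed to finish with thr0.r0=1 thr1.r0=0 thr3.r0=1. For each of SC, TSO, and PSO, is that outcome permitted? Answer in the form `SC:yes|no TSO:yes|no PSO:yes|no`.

SC:yes TSO:yes PSO:yes

outcome vector order: (thr0.r0,thr1.r0,thr3.r0)
SC (12): 1/0/0; 1/0/1; 1/0/2; 1/1/0; 1/1/1; 1/1/2; 2/0/0; 2/0/1; 2/0/2; 2/1/0; 2/1/1; 2/1/2
TSO (12): 1/0/0; 1/0/1; 1/0/2; 1/1/0; 1/1/1; 1/1/2; 2/0/0; 2/0/1; 2/0/2; 2/1/0; 2/1/1; 2/1/2
PSO (12): 1/0/0; 1/0/1; 1/0/2; 1/1/0; 1/1/1; 1/1/2; 2/0/0; 2/0/1; 2/0/2; 2/1/0; 2/1/1; 2/1/2
target 1/0/1 ∈ {SC,TSO,PSO}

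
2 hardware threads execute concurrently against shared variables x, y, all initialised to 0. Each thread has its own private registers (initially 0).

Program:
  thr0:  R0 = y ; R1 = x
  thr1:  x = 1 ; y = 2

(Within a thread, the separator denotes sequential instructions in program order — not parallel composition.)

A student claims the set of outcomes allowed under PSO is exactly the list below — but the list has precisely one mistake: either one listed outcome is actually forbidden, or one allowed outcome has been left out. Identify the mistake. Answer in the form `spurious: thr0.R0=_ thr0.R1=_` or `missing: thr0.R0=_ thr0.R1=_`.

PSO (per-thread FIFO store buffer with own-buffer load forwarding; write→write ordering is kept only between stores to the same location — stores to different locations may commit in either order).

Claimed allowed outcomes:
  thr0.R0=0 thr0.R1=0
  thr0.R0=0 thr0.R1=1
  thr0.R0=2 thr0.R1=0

missing: thr0.R0=2 thr0.R1=1

outcome vector order: (thr0.R0,thr0.R1)
PSO (4): 00; 01; 20; 21
PSO∖claimed = {21}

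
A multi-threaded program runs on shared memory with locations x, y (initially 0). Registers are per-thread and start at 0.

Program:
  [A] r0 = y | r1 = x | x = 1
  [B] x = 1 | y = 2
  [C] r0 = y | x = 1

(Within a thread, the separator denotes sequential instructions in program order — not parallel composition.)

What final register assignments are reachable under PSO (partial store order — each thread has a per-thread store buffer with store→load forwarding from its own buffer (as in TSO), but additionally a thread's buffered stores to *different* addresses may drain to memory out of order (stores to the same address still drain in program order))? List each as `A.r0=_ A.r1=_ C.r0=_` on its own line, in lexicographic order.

A.r0=0 A.r1=0 C.r0=0
A.r0=0 A.r1=0 C.r0=2
A.r0=0 A.r1=1 C.r0=0
A.r0=0 A.r1=1 C.r0=2
A.r0=2 A.r1=0 C.r0=0
A.r0=2 A.r1=0 C.r0=2
A.r0=2 A.r1=1 C.r0=0
A.r0=2 A.r1=1 C.r0=2

outcome vector order: (A.r0,A.r1,C.r0)
|PSO outcomes| = 8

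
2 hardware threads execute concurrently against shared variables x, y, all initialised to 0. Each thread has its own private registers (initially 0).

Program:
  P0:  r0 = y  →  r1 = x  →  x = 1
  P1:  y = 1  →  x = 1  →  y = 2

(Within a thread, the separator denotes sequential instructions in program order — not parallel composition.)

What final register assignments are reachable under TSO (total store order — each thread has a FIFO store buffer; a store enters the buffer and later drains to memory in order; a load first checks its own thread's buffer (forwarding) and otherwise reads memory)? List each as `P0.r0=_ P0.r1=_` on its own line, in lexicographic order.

outcome vector order: (P0.r0,P0.r1)
|TSO outcomes| = 5

P0.r0=0 P0.r1=0
P0.r0=0 P0.r1=1
P0.r0=1 P0.r1=0
P0.r0=1 P0.r1=1
P0.r0=2 P0.r1=1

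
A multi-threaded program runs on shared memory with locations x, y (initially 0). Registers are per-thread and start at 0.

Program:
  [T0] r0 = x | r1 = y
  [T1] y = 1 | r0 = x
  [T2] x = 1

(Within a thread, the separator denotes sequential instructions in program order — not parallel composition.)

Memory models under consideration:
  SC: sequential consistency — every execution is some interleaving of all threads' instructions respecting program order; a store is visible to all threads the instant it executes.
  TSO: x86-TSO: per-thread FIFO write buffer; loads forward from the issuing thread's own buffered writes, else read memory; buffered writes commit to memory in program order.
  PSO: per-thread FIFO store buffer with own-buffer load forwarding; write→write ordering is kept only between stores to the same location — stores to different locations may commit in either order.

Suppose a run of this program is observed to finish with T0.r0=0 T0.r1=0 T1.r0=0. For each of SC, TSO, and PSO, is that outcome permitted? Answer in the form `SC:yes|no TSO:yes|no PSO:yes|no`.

outcome vector order: (T0.r0,T0.r1,T1.r0)
[SC] allowed = {000, 001, 010, 011, 101, 110, 111}
[TSO] allowed = {000, 001, 010, 011, 100, 101, 110, 111}
[PSO] allowed = {000, 001, 010, 011, 100, 101, 110, 111}
target 000 ∈ {SC,TSO,PSO}

SC:yes TSO:yes PSO:yes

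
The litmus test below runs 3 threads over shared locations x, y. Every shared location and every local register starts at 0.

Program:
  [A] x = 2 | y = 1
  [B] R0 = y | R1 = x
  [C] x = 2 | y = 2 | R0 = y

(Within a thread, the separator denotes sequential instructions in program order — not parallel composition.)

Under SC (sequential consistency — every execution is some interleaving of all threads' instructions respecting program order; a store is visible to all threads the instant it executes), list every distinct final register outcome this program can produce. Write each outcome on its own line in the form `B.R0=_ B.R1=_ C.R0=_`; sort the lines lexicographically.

outcome vector order: (B.R0,B.R1,C.R0)
|SC outcomes| = 8

B.R0=0 B.R1=0 C.R0=1
B.R0=0 B.R1=0 C.R0=2
B.R0=0 B.R1=2 C.R0=1
B.R0=0 B.R1=2 C.R0=2
B.R0=1 B.R1=2 C.R0=1
B.R0=1 B.R1=2 C.R0=2
B.R0=2 B.R1=2 C.R0=1
B.R0=2 B.R1=2 C.R0=2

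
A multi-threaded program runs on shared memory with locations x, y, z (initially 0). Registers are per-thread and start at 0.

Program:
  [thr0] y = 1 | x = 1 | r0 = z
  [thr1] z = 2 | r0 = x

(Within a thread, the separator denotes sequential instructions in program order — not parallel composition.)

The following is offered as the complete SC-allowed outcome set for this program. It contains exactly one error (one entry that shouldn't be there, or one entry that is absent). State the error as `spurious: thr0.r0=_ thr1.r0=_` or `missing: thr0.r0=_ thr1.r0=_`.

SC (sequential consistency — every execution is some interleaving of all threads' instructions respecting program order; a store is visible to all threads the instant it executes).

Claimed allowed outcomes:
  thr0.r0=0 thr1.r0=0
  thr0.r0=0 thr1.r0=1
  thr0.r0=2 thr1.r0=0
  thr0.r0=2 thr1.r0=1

spurious: thr0.r0=0 thr1.r0=0

outcome vector order: (thr0.r0,thr1.r0)
under SC → 0/1 2/0 2/1
claimed∖SC = {0/0}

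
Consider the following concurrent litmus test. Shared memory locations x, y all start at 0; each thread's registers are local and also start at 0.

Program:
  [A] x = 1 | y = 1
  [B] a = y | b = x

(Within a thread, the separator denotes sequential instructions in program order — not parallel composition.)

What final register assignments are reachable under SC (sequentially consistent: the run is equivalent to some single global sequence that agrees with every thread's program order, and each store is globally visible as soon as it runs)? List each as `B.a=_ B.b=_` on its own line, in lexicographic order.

B.a=0 B.b=0
B.a=0 B.b=1
B.a=1 B.b=1

outcome vector order: (B.a,B.b)
|SC outcomes| = 3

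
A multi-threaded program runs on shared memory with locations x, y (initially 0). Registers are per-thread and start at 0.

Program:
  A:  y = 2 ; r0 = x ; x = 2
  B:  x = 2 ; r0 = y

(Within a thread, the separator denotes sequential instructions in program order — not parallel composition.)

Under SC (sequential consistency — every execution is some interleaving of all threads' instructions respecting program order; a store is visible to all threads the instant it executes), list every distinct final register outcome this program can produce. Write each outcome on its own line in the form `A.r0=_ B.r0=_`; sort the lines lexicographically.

A.r0=0 B.r0=2
A.r0=2 B.r0=0
A.r0=2 B.r0=2

outcome vector order: (A.r0,B.r0)
|SC outcomes| = 3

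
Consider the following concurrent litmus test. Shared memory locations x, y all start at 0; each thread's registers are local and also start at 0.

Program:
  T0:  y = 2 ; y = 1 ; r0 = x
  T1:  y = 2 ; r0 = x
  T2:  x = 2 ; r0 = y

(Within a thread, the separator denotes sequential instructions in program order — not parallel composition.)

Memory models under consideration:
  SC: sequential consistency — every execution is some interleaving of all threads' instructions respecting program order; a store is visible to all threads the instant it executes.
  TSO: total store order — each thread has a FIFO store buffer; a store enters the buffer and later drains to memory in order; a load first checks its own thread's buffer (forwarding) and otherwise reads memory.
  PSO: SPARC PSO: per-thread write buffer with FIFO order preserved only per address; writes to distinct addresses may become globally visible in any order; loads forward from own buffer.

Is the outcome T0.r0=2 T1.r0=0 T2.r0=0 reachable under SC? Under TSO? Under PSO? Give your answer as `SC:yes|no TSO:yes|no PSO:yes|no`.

outcome vector order: (T0.r0,T1.r0,T2.r0)
under SC → <0 0 1>, <0 0 2>, <0 2 1>, <0 2 2>, <2 0 1>, <2 0 2>, <2 2 0>, <2 2 1>, <2 2 2>
under TSO → <0 0 0>, <0 0 1>, <0 0 2>, <0 2 0>, <0 2 1>, <0 2 2>, <2 0 0>, <2 0 1>, <2 0 2>, <2 2 0>, <2 2 1>, <2 2 2>
under PSO → <0 0 0>, <0 0 1>, <0 0 2>, <0 2 0>, <0 2 1>, <0 2 2>, <2 0 0>, <2 0 1>, <2 0 2>, <2 2 0>, <2 2 1>, <2 2 2>
target <2 0 0> ∈ {TSO,PSO}

SC:no TSO:yes PSO:yes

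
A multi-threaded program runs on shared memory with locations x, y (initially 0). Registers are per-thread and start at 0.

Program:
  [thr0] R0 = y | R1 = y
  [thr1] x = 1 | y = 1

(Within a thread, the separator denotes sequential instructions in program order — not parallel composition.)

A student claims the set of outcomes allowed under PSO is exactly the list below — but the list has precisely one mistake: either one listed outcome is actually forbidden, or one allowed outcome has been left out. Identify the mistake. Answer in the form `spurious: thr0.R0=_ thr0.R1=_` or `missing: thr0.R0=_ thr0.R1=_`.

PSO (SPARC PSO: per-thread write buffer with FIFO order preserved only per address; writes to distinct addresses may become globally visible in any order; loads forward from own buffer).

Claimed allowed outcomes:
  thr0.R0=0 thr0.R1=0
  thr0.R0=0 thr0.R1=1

missing: thr0.R0=1 thr0.R1=1

outcome vector order: (thr0.R0,thr0.R1)
[PSO] allowed = {0/0; 0/1; 1/1}
PSO∖claimed = {1/1}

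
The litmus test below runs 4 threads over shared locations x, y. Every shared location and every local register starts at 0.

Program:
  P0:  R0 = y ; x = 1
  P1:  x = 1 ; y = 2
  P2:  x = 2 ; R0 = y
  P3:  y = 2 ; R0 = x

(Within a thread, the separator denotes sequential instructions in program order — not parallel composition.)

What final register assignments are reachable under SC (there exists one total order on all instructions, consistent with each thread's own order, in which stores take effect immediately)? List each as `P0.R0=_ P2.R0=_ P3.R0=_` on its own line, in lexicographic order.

outcome vector order: (P0.R0,P2.R0,P3.R0)
|SC outcomes| = 10

P0.R0=0 P2.R0=0 P3.R0=1
P0.R0=0 P2.R0=0 P3.R0=2
P0.R0=0 P2.R0=2 P3.R0=0
P0.R0=0 P2.R0=2 P3.R0=1
P0.R0=0 P2.R0=2 P3.R0=2
P0.R0=2 P2.R0=0 P3.R0=1
P0.R0=2 P2.R0=0 P3.R0=2
P0.R0=2 P2.R0=2 P3.R0=0
P0.R0=2 P2.R0=2 P3.R0=1
P0.R0=2 P2.R0=2 P3.R0=2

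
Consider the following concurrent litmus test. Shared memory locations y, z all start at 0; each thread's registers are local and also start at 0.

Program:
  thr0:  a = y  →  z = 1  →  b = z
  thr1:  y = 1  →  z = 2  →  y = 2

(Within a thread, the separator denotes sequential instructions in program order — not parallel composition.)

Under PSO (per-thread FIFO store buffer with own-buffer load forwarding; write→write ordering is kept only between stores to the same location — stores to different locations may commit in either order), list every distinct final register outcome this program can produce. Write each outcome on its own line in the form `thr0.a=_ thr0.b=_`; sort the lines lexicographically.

thr0.a=0 thr0.b=1
thr0.a=0 thr0.b=2
thr0.a=1 thr0.b=1
thr0.a=1 thr0.b=2
thr0.a=2 thr0.b=1
thr0.a=2 thr0.b=2

outcome vector order: (thr0.a,thr0.b)
|PSO outcomes| = 6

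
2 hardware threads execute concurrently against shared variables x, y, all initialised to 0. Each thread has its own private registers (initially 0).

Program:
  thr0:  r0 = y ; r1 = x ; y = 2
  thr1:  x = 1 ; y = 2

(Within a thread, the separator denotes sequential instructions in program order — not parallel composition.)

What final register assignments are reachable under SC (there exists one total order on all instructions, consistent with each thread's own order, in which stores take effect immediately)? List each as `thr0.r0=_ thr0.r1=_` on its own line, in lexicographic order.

outcome vector order: (thr0.r0,thr0.r1)
|SC outcomes| = 3

thr0.r0=0 thr0.r1=0
thr0.r0=0 thr0.r1=1
thr0.r0=2 thr0.r1=1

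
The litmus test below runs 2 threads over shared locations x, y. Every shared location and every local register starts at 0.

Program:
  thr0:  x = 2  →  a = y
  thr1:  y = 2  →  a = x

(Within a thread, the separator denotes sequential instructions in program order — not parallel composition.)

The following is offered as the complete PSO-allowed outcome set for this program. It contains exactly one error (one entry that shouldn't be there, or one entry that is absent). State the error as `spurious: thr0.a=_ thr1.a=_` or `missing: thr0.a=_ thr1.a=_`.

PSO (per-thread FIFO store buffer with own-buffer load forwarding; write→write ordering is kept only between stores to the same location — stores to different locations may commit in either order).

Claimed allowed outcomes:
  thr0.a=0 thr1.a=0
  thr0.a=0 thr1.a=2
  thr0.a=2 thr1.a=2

missing: thr0.a=2 thr1.a=0

outcome vector order: (thr0.a,thr1.a)
PSO (4): (0,0) (0,2) (2,0) (2,2)
PSO∖claimed = {(2,0)}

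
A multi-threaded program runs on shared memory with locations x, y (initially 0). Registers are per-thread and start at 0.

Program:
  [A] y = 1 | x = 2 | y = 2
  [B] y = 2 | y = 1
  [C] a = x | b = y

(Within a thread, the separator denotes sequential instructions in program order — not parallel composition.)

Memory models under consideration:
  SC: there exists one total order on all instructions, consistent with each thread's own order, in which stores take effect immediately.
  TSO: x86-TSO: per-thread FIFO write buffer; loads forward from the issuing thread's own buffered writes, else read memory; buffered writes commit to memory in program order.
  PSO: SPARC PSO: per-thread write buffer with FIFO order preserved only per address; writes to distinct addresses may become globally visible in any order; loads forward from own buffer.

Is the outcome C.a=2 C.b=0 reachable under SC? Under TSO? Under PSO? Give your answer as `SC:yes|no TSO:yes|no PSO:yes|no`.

outcome vector order: (C.a,C.b)
[SC] allowed = {(0,0); (0,1); (0,2); (2,1); (2,2)}
[TSO] allowed = {(0,0); (0,1); (0,2); (2,1); (2,2)}
[PSO] allowed = {(0,0); (0,1); (0,2); (2,0); (2,1); (2,2)}
target (2,0) ∈ {PSO}

SC:no TSO:no PSO:yes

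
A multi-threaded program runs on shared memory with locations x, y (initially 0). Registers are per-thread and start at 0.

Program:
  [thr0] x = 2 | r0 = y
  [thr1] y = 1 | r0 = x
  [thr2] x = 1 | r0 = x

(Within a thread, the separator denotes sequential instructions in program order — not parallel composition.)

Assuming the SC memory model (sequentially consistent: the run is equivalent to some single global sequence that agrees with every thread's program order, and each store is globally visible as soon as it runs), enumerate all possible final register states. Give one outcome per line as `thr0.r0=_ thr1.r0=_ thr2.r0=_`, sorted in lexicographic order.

outcome vector order: (thr0.r0,thr1.r0,thr2.r0)
|SC outcomes| = 9

thr0.r0=0 thr1.r0=1 thr2.r0=1
thr0.r0=0 thr1.r0=2 thr2.r0=1
thr0.r0=0 thr1.r0=2 thr2.r0=2
thr0.r0=1 thr1.r0=0 thr2.r0=1
thr0.r0=1 thr1.r0=0 thr2.r0=2
thr0.r0=1 thr1.r0=1 thr2.r0=1
thr0.r0=1 thr1.r0=1 thr2.r0=2
thr0.r0=1 thr1.r0=2 thr2.r0=1
thr0.r0=1 thr1.r0=2 thr2.r0=2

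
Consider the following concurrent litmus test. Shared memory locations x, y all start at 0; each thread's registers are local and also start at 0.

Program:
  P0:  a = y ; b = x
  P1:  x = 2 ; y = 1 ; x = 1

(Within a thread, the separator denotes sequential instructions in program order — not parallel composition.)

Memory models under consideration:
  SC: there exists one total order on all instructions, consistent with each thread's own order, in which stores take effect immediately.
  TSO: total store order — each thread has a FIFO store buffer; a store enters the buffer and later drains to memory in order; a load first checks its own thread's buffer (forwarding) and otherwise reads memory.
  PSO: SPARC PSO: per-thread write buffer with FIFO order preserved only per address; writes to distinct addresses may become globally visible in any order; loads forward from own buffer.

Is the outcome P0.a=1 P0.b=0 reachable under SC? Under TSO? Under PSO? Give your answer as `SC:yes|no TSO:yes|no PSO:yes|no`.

outcome vector order: (P0.a,P0.b)
SC (5): 00 01 02 11 12
TSO (5): 00 01 02 11 12
PSO (6): 00 01 02 10 11 12
target 10 ∈ {PSO}

SC:no TSO:no PSO:yes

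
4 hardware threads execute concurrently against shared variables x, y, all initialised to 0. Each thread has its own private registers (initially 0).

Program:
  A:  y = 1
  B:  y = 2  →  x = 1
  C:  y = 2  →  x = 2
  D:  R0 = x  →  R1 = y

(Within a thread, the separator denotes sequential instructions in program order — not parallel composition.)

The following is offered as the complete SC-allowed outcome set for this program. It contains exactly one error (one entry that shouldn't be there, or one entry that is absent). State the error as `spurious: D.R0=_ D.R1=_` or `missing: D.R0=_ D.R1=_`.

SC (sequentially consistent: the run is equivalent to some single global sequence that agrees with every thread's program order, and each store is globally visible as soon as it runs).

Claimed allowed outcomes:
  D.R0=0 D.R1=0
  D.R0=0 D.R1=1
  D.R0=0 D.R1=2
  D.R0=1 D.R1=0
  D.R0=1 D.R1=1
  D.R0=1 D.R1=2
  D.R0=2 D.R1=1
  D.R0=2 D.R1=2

outcome vector order: (D.R0,D.R1)
under SC → (0,0), (0,1), (0,2), (1,1), (1,2), (2,1), (2,2)
claimed∖SC = {(1,0)}

spurious: D.R0=1 D.R1=0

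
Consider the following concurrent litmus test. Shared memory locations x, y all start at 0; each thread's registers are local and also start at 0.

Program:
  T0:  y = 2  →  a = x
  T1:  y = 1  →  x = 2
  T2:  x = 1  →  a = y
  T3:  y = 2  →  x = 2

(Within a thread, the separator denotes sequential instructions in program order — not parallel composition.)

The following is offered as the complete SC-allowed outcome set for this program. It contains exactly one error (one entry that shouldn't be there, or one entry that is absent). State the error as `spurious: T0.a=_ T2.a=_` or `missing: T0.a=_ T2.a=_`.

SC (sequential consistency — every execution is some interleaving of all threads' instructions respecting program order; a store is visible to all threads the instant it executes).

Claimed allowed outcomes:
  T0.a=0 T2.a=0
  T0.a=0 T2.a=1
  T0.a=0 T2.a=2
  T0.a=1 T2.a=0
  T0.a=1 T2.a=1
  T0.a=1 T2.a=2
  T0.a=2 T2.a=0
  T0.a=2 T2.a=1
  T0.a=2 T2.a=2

spurious: T0.a=0 T2.a=0

outcome vector order: (T0.a,T2.a)
[SC] allowed = {<0 1> <0 2> <1 0> <1 1> <1 2> <2 0> <2 1> <2 2>}
claimed∖SC = {<0 0>}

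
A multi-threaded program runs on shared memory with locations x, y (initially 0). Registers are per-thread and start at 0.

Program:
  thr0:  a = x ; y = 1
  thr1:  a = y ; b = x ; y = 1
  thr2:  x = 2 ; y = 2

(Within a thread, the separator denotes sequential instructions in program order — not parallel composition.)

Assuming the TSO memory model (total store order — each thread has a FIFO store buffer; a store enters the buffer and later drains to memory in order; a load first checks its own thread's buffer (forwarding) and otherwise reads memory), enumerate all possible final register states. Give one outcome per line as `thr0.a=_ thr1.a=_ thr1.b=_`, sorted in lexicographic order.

thr0.a=0 thr1.a=0 thr1.b=0
thr0.a=0 thr1.a=0 thr1.b=2
thr0.a=0 thr1.a=1 thr1.b=0
thr0.a=0 thr1.a=1 thr1.b=2
thr0.a=0 thr1.a=2 thr1.b=2
thr0.a=2 thr1.a=0 thr1.b=0
thr0.a=2 thr1.a=0 thr1.b=2
thr0.a=2 thr1.a=1 thr1.b=2
thr0.a=2 thr1.a=2 thr1.b=2

outcome vector order: (thr0.a,thr1.a,thr1.b)
|TSO outcomes| = 9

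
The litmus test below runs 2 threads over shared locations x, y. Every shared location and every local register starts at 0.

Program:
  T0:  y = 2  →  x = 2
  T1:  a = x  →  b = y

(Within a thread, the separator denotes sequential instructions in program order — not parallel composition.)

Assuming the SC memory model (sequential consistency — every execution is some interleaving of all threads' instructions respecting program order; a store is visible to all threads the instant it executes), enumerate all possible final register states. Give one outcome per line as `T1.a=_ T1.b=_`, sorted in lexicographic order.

T1.a=0 T1.b=0
T1.a=0 T1.b=2
T1.a=2 T1.b=2

outcome vector order: (T1.a,T1.b)
|SC outcomes| = 3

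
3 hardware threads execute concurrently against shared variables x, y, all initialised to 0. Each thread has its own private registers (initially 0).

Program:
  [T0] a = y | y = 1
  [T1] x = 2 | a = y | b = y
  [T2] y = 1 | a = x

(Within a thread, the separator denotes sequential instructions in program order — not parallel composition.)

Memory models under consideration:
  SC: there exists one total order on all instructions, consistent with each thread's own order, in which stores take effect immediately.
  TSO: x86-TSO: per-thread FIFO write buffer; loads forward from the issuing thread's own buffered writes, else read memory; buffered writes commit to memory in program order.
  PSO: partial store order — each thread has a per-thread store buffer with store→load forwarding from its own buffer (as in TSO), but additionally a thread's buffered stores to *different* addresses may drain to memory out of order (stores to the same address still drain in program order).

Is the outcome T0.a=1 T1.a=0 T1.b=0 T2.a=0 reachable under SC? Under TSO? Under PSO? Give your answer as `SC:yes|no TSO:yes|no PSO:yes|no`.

outcome vector order: (T0.a,T1.a,T1.b,T2.a)
[SC] allowed = {(0,0,0,2) (0,0,1,2) (0,1,1,0) (0,1,1,2) (1,0,0,2) (1,0,1,2) (1,1,1,0) (1,1,1,2)}
[TSO] allowed = {(0,0,0,0) (0,0,0,2) (0,0,1,0) (0,0,1,2) (0,1,1,0) (0,1,1,2) (1,0,0,0) (1,0,0,2) (1,0,1,0) (1,0,1,2) (1,1,1,0) (1,1,1,2)}
[PSO] allowed = {(0,0,0,0) (0,0,0,2) (0,0,1,0) (0,0,1,2) (0,1,1,0) (0,1,1,2) (1,0,0,0) (1,0,0,2) (1,0,1,0) (1,0,1,2) (1,1,1,0) (1,1,1,2)}
target (1,0,0,0) ∈ {TSO,PSO}

SC:no TSO:yes PSO:yes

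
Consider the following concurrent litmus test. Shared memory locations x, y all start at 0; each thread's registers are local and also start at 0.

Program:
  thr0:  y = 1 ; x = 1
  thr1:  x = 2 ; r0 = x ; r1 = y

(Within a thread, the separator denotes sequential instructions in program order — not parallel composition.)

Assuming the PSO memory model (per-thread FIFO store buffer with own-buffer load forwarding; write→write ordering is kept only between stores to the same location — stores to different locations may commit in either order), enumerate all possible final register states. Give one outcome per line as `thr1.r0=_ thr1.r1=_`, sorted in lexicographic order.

outcome vector order: (thr1.r0,thr1.r1)
|PSO outcomes| = 4

thr1.r0=1 thr1.r1=0
thr1.r0=1 thr1.r1=1
thr1.r0=2 thr1.r1=0
thr1.r0=2 thr1.r1=1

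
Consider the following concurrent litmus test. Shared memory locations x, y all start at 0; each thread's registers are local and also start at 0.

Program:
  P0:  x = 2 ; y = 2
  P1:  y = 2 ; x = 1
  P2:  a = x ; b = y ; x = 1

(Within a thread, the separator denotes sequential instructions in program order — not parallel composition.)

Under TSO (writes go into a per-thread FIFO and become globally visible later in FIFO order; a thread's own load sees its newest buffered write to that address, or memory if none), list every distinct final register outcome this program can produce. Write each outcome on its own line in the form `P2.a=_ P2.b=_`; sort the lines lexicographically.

outcome vector order: (P2.a,P2.b)
|TSO outcomes| = 5

P2.a=0 P2.b=0
P2.a=0 P2.b=2
P2.a=1 P2.b=2
P2.a=2 P2.b=0
P2.a=2 P2.b=2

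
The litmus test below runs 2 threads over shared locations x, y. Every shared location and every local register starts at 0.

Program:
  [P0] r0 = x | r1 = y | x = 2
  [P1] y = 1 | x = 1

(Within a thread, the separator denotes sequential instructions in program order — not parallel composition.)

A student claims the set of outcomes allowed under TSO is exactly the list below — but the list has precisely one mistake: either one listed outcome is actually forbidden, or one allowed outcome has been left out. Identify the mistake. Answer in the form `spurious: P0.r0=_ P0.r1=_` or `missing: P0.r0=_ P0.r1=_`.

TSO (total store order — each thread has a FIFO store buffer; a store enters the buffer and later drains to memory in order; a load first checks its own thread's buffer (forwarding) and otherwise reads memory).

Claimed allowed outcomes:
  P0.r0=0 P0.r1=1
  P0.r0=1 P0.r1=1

missing: P0.r0=0 P0.r1=0

outcome vector order: (P0.r0,P0.r1)
[TSO] allowed = {0/0 0/1 1/1}
TSO∖claimed = {0/0}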